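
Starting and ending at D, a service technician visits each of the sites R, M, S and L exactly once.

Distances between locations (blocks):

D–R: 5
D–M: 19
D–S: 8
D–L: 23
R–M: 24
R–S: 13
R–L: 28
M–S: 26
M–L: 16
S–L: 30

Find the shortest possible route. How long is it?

There are 12 distinct closed tours to check (reversals are equivalent).
D - R - M - S - L - D: 5+24+26+30+23 = 108
D - R - M - L - S - D: 5+24+16+30+8 = 83
D - R - S - M - L - D: 5+13+26+16+23 = 83
D - R - S - L - M - D: 5+13+30+16+19 = 83
D - R - L - M - S - D: 5+28+16+26+8 = 83
D - R - L - S - M - D: 5+28+30+26+19 = 108
D - M - R - S - L - D: 19+24+13+30+23 = 109
D - M - R - L - S - D: 19+24+28+30+8 = 109
D - M - S - R - L - D: 19+26+13+28+23 = 109
D - M - L - R - S - D: 19+16+28+13+8 = 84
D - S - R - M - L - D: 8+13+24+16+23 = 84
D - S - M - R - L - D: 8+26+24+28+23 = 109
The minimum is 83.
One optimal route: D → R → M → L → S → D (or its reverse).

83 blocks — the shortest possible round trip.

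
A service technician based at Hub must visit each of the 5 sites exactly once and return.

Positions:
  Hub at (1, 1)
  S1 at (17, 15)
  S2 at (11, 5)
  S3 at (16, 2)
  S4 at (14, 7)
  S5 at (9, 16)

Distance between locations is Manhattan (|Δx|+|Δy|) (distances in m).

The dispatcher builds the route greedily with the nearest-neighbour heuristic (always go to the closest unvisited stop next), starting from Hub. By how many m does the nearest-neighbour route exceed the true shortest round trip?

From Hub: S2=14, S3=16, S4=19, S5=23, S1=30 → choose S2 (14).
From S2: S4=5, S3=8, S5=13, S1=16 → choose S4 (5).
From S4: S3=7, S1=11, S5=14 → choose S3 (7).
From S3: S1=14, S5=21 → choose S1 (14).
From S1: S5=9 → choose S5 (9).
NN route Hub → S2 → S4 → S3 → S1 → S5 → Hub costs 72.
Optimal: Hub → S2 → S5 → S1 → S4 → S3 → Hub costs 70 (by enumerating all 60 distinct tours).
Excess = 72 − 70 = 2.

The nearest-neighbour route is 2 m longer than optimal.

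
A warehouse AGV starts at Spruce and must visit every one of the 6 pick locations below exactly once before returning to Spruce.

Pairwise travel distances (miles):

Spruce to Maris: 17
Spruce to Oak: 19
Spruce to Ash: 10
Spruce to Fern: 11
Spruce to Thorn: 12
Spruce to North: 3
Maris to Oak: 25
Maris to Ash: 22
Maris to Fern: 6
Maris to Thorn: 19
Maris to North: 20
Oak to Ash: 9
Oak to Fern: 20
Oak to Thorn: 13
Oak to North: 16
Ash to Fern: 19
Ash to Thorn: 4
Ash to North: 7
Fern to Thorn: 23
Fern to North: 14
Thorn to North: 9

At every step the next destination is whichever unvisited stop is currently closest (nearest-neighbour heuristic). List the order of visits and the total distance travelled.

Spruce → [North:3 / Ash:10 / Fern:11 / Thorn:12 / Maris:17 / Oak:19] → North (3)
North → [Ash:7 / Thorn:9 / Fern:14 / Oak:16 / Maris:20] → Ash (7)
Ash → [Thorn:4 / Oak:9 / Fern:19 / Maris:22] → Thorn (4)
Thorn → [Oak:13 / Maris:19 / Fern:23] → Oak (13)
Oak → [Fern:20 / Maris:25] → Fern (20)
Fern → [Maris:6] → Maris (6)
Return Maris→Spruce: 17.
Total = 3 + 7 + 4 + 13 + 20 + 6 + 17 = 70.

Nearest-neighbour total = 70 miles; route Spruce → North → Ash → Thorn → Oak → Fern → Maris → Spruce.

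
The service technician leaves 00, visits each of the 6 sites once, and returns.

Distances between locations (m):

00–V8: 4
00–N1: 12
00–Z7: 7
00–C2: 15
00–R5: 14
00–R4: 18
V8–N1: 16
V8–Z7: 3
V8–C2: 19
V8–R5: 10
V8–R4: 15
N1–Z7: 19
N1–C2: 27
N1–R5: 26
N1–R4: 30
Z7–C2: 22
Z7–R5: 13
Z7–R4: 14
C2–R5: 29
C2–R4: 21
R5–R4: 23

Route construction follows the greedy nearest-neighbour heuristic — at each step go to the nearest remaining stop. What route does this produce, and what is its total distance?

00 → [V8:4 / Z7:7 / N1:12 / R5:14 / C2:15 / R4:18] → V8 (4)
V8 → [Z7:3 / R5:10 / R4:15 / N1:16 / C2:19] → Z7 (3)
Z7 → [R5:13 / R4:14 / N1:19 / C2:22] → R5 (13)
R5 → [R4:23 / N1:26 / C2:29] → R4 (23)
R4 → [C2:21 / N1:30] → C2 (21)
C2 → [N1:27] → N1 (27)
Return N1→00: 12.
Total = 4 + 3 + 13 + 23 + 21 + 27 + 12 = 103.

Total distance 103 m via the nearest-neighbour route 00 → V8 → Z7 → R5 → R4 → C2 → N1 → 00.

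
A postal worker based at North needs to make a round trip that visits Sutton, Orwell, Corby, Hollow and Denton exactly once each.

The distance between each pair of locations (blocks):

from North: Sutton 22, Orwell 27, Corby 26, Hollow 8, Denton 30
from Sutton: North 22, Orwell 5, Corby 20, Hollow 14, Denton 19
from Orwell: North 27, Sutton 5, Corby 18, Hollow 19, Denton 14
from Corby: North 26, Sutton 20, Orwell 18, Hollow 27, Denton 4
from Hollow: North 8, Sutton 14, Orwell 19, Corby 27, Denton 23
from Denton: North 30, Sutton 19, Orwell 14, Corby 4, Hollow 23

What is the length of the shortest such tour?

71 blocks — the shortest possible round trip.

With 5 stops there are 5!/2 = 60 distinct round trips (a route and its reverse cost the same).
North - Sutton - Orwell - Corby - Hollow - Denton - North: 22+5+18+27+23+30 = 125
North - Sutton - Orwell - Corby - Denton - Hollow - North: 22+5+18+4+23+8 = 80
North - Sutton - Orwell - Hollow - Corby - Denton - North: 22+5+19+27+4+30 = 107
North - Sutton - Orwell - Hollow - Denton - Corby - North: 22+5+19+23+4+26 = 99
North - Sutton - Orwell - Denton - Corby - Hollow - North: 22+5+14+4+27+8 = 80
North - Sutton - Orwell - Denton - Hollow - Corby - North: 22+5+14+23+27+26 = 117
North - Sutton - Corby - Orwell - Hollow - Denton - North: 22+20+18+19+23+30 = 132
North - Sutton - Corby - Orwell - Denton - Hollow - North: 22+20+18+14+23+8 = 105
North - Sutton - Corby - Hollow - Orwell - Denton - North: 22+20+27+19+14+30 = 132
North - Sutton - Corby - Hollow - Denton - Orwell - North: 22+20+27+23+14+27 = 133
North - Sutton - Corby - Denton - Orwell - Hollow - North: 22+20+4+14+19+8 = 87
North - Sutton - Corby - Denton - Hollow - Orwell - North: 22+20+4+23+19+27 = 115
North - Sutton - Hollow - Orwell - Corby - Denton - North: 22+14+19+18+4+30 = 107
North - Sutton - Hollow - Orwell - Denton - Corby - North: 22+14+19+14+4+26 = 99
… (46 more)
North - Corby - Denton - Orwell - Sutton - Hollow - North: 26+4+14+5+14+8 = 71  ← best
The minimum is 71.
One optimal route: North → Corby → Denton → Orwell → Sutton → Hollow → North (or its reverse).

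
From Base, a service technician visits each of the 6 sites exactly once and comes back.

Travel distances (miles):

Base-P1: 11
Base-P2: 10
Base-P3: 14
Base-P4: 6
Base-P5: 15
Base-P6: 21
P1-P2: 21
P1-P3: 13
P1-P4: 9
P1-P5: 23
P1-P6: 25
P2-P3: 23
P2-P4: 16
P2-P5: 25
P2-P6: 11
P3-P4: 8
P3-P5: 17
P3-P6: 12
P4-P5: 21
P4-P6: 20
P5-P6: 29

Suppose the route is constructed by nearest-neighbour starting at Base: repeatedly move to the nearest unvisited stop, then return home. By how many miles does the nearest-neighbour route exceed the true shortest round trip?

Base: P4=6, P2=10, P1=11, P3=14, P5=15, P6=21 ⇒ P4
P4: P3=8, P1=9, P2=16, P6=20, P5=21 ⇒ P3
P3: P6=12, P1=13, P5=17, P2=23 ⇒ P6
P6: P2=11, P1=25, P5=29 ⇒ P2
P2: P1=21, P5=25 ⇒ P1
P1: P5=23 ⇒ P5
NN route Base → P4 → P3 → P6 → P2 → P1 → P5 → Base costs 96.
Optimal: Base → P2 → P6 → P3 → P4 → P1 → P5 → Base costs 88 (by enumerating all 360 distinct tours).
Excess = 96 − 88 = 8.

The nearest-neighbour route is 8 miles longer than optimal.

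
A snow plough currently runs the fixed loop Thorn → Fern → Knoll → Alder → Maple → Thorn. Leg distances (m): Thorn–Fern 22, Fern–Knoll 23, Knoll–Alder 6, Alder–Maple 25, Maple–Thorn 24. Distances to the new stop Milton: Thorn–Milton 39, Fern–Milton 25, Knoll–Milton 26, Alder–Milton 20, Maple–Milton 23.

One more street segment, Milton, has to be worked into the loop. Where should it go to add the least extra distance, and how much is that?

Adding 18 m by placing Milton on the Alder–Maple leg.

Insertion cost between consecutive stops i–j is d(i,Milton) + d(Milton,j) − d(i,j):
  between Thorn and Fern: 39 + 25 − 22 = 42
  between Fern and Knoll: 25 + 26 − 23 = 28
  between Knoll and Alder: 26 + 20 − 6 = 40
  between Alder and Maple: 20 + 23 − 25 = 18
  between Maple and Thorn: 23 + 39 − 24 = 38
Cheapest insertion is between Alder and Maple, adding 18.
New total = 100 + 18 = 118.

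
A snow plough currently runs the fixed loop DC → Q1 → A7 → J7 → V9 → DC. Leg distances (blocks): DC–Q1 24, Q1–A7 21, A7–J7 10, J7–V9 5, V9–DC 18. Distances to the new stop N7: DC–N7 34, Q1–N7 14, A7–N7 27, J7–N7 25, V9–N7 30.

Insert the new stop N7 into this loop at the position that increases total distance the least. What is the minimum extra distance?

Insertion cost between consecutive stops i–j is d(i,N7) + d(N7,j) − d(i,j):
  between DC and Q1: 34 + 14 − 24 = 24
  between Q1 and A7: 14 + 27 − 21 = 20
  between A7 and J7: 27 + 25 − 10 = 42
  between J7 and V9: 25 + 30 − 5 = 50
  between V9 and DC: 30 + 34 − 18 = 46
Cheapest insertion is between Q1 and A7, adding 20.
New total = 78 + 20 = 98.

Adding 20 blocks by placing N7 on the Q1–A7 leg.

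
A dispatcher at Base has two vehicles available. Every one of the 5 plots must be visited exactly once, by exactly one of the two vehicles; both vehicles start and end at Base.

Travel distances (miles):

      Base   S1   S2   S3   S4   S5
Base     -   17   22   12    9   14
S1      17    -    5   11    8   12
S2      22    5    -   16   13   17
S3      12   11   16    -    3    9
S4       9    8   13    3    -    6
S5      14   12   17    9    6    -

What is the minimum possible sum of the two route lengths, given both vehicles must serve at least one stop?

Minimum combined distance: 77 miles.

Check every non-empty split of the stops between the two vehicles; for each half take its own optimal tour:
  {S1} + {S2, S3, S4, S5}: 34 + 59 = 93
  {S2} + {S1, S3, S4, S5}: 44 + 49 = 93
  {S1, S2} + {S3, S4, S5}: 44 + 35 = 79
  {S3} + {S1, S2, S4, S5}: 24 + 53 = 77
  {S1, S3} + {S2, S4, S5}: 40 + 53 = 93
  {S2, S3} + {S1, S4, S5}: 50 + 43 = 93
  … (15 splits in total)
Best: vehicle 1 Base → S3 → Base = 24; vehicle 2 Base → S4 → S1 → S2 → S5 → Base = 53; combined 77.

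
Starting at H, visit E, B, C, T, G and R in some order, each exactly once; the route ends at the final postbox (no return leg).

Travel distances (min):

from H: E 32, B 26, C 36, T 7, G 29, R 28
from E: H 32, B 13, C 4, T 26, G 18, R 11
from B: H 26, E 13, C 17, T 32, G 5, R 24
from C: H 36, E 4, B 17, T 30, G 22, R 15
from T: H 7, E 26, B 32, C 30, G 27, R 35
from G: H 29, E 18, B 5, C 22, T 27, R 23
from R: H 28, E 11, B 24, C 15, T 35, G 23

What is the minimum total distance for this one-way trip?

There are 6! = 720 possible orderings.
H → E → B → C → T → G → R: 32+13+17+30+27+23 = 142
H → E → B → C → T → R → G: 32+13+17+30+35+23 = 150
H → E → B → C → G → T → R: 32+13+17+22+27+35 = 146
H → E → B → C → G → R → T: 32+13+17+22+23+35 = 142
H → E → B → C → R → T → G: 32+13+17+15+35+27 = 139
H → E → B → C → R → G → T: 32+13+17+15+23+27 = 127
H → E → B → T → C → G → R: 32+13+32+30+22+23 = 152
H → E → B → T → C → R → G: 32+13+32+30+15+23 = 145
… (712 more)
H → T → G → B → E → C → R: 7+27+5+13+4+15 = 71  ← best
The minimum is 71.
One shortest path: H → T → G → B → E → C → R.

Shortest open route: 71 min.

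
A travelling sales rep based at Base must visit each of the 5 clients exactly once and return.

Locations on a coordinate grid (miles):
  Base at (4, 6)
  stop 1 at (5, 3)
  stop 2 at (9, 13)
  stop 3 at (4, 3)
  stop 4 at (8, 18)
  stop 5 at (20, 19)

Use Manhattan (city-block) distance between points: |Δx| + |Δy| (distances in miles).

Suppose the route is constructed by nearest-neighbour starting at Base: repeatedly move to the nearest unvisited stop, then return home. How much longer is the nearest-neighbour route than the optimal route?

Base: stop 3=3, stop 1=4, stop 2=12, stop 4=16, stop 5=29 ⇒ stop 3
stop 3: stop 1=1, stop 2=15, stop 4=19, stop 5=32 ⇒ stop 1
stop 1: stop 2=14, stop 4=18, stop 5=31 ⇒ stop 2
stop 2: stop 4=6, stop 5=17 ⇒ stop 4
stop 4: stop 5=13 ⇒ stop 5
NN route Base → stop 3 → stop 1 → stop 2 → stop 4 → stop 5 → Base costs 66.
Optimal: Base → stop 2 → stop 5 → stop 4 → stop 1 → stop 3 → Base costs 64 (by enumerating all 60 distinct tours).
Excess = 66 − 64 = 2.

Excess over optimum: 2 miles.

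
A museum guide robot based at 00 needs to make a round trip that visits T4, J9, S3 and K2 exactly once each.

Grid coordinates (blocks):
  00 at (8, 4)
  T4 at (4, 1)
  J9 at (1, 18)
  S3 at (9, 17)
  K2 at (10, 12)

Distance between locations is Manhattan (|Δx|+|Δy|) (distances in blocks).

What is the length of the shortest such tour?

Shortest round trip = 52 blocks.

With 4 stops there are 4!/2 = 12 distinct round trips (a route and its reverse cost the same).
00 → T4 → J9 → S3 → K2 → 00: 7+20+9+6+10 = 52
00 → T4 → J9 → K2 → S3 → 00: 7+20+15+6+14 = 62
00 → T4 → S3 → J9 → K2 → 00: 7+21+9+15+10 = 62
00 → T4 → S3 → K2 → J9 → 00: 7+21+6+15+21 = 70
00 → T4 → K2 → J9 → S3 → 00: 7+17+15+9+14 = 62
00 → T4 → K2 → S3 → J9 → 00: 7+17+6+9+21 = 60
00 → J9 → T4 → S3 → K2 → 00: 21+20+21+6+10 = 78
00 → J9 → T4 → K2 → S3 → 00: 21+20+17+6+14 = 78
00 → J9 → S3 → T4 → K2 → 00: 21+9+21+17+10 = 78
00 → J9 → K2 → T4 → S3 → 00: 21+15+17+21+14 = 88
00 → S3 → T4 → J9 → K2 → 00: 14+21+20+15+10 = 80
00 → S3 → J9 → T4 → K2 → 00: 14+9+20+17+10 = 70
The minimum is 52.
One optimal route: 00 → T4 → J9 → S3 → K2 → 00 (or its reverse).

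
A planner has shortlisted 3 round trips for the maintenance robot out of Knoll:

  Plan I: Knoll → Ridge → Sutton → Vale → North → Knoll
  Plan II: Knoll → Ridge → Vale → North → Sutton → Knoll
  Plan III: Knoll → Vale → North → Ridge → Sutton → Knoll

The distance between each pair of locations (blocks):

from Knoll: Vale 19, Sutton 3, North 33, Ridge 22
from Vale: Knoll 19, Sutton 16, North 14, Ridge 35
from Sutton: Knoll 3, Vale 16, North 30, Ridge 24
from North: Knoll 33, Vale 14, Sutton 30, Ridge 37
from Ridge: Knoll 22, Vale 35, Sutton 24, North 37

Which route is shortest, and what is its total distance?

Plan I: 22 + 24 + 16 + 14 + 33 = 109
Plan II: 22 + 35 + 14 + 30 + 3 = 104
Plan III: 19 + 14 + 37 + 24 + 3 = 97

Shortest is Plan III, total 97 blocks.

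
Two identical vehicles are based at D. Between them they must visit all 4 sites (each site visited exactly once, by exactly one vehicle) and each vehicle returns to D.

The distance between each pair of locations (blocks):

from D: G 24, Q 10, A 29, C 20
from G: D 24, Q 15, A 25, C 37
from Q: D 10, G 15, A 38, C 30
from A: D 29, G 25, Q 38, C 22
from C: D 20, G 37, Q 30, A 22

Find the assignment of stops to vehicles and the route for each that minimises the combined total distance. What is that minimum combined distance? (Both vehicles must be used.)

111 blocks — the smallest possible combined total.

There are 2^3 − 1 = 7 ways to divide the 4 stops into two non-empty groups. For each, the best each vehicle can do is its own shortest tour through its group:
  {G} + {Q, A, C}: 48 + 90 = 138
  {Q} + {G, A, C}: 20 + 91 = 111
  {G, Q} + {A, C}: 49 + 71 = 120
  {A} + {G, Q, C}: 58 + 82 = 140
  {G, A} + {Q, C}: 78 + 60 = 138
  {Q, A} + {G, C}: 77 + 81 = 158
  … (7 splits in total)
Best: vehicle 1 D → Q → D = 20; vehicle 2 D → G → A → C → D = 91; combined 111.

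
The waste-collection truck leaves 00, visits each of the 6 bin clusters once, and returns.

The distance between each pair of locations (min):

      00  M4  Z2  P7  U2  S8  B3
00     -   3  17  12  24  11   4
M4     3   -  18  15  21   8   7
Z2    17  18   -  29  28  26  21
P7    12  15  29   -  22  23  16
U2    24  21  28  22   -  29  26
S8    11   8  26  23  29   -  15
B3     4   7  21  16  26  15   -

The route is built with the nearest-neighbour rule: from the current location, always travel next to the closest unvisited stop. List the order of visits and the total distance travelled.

115 min along 00 → M4 → B3 → S8 → P7 → U2 → Z2 → 00.

From 00: distances to unvisited — M4=3, B3=4, S8=11, P7=12, Z2=17, U2=24. Nearest is M4 (3).
From M4: distances to unvisited — B3=7, S8=8, P7=15, Z2=18, U2=21. Nearest is B3 (7).
From B3: distances to unvisited — S8=15, P7=16, Z2=21, U2=26. Nearest is S8 (15).
From S8: distances to unvisited — P7=23, Z2=26, U2=29. Nearest is P7 (23).
From P7: distances to unvisited — U2=22, Z2=29. Nearest is U2 (22).
From U2: distances to unvisited — Z2=28. Nearest is Z2 (28).
Return Z2→00: 17.
Total = 3 + 7 + 15 + 23 + 22 + 28 + 17 = 115.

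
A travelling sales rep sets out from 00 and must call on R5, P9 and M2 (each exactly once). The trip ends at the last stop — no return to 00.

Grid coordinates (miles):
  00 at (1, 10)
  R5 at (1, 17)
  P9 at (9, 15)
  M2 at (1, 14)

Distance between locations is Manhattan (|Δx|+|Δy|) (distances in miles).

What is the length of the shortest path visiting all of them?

Minimum one-way distance = 17 miles.

There are 3! = 6 possible orderings.
00→R5→P9→M2: 7+10+9 = 26
00→R5→M2→P9: 7+3+9 = 19
00→P9→R5→M2: 13+10+3 = 26
00→P9→M2→R5: 13+9+3 = 25
00→M2→R5→P9: 4+3+10 = 17
00→M2→P9→R5: 4+9+10 = 23
The minimum is 17.
One shortest path: 00 → M2 → R5 → P9.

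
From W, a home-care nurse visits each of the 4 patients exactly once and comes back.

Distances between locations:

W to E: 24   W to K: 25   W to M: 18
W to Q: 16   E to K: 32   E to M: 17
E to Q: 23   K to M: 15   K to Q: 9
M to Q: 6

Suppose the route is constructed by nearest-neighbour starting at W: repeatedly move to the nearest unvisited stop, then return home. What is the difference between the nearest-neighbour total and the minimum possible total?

W: Q=16, M=18, E=24, K=25 ⇒ Q
Q: M=6, K=9, E=23 ⇒ M
M: K=15, E=17 ⇒ K
K: E=32 ⇒ E
NN route W → Q → M → K → E → W costs 93.
Optimal: W → E → M → K → Q → W costs 81 (by enumerating all 12 distinct tours).
Excess = 93 − 81 = 12.

12 longer than the optimal tour.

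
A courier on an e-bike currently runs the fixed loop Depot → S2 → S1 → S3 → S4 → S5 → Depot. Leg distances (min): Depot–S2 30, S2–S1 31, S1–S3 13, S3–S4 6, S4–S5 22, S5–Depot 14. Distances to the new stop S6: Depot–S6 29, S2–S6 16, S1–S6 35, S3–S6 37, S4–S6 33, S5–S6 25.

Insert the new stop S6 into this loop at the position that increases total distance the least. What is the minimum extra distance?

Insertion cost between consecutive stops i–j is d(i,S6) + d(S6,j) − d(i,j):
  between Depot and S2: 29 + 16 − 30 = 15
  between S2 and S1: 16 + 35 − 31 = 20
  between S1 and S3: 35 + 37 − 13 = 59
  between S3 and S4: 37 + 33 − 6 = 64
  between S4 and S5: 33 + 25 − 22 = 36
  between S5 and Depot: 25 + 29 − 14 = 40
Cheapest insertion is between Depot and S2, adding 15.
New total = 116 + 15 = 131.

Minimum extra distance: 15 min, inserting S6 between Depot and S2.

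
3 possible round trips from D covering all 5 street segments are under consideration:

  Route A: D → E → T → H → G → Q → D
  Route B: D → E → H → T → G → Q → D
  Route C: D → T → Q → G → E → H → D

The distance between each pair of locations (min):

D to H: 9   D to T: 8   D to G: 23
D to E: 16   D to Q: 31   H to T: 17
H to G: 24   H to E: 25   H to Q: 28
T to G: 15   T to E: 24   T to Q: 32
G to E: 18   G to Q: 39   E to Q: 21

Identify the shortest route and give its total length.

Route A: 16 + 24 + 17 + 24 + 39 + 31 = 151
Route B: 16 + 25 + 17 + 15 + 39 + 31 = 143
Route C: 8 + 32 + 39 + 18 + 25 + 9 = 131

Shortest is Route C, total 131 min.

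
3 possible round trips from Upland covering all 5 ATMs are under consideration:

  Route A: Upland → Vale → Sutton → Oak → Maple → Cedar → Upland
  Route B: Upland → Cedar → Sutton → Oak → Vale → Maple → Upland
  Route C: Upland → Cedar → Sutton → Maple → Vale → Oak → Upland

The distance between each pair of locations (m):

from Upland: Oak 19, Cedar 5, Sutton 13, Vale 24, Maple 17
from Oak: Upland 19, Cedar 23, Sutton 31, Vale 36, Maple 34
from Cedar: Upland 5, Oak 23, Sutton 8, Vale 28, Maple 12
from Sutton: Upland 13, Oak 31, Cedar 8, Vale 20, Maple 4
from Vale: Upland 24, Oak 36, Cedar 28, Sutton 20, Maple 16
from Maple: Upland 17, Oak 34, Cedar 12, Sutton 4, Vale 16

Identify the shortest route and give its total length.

Route A: 24 + 20 + 31 + 34 + 12 + 5 = 126
Route B: 5 + 8 + 31 + 36 + 16 + 17 = 113
Route C: 5 + 8 + 4 + 16 + 36 + 19 = 88

88 m — Route C is the shortest.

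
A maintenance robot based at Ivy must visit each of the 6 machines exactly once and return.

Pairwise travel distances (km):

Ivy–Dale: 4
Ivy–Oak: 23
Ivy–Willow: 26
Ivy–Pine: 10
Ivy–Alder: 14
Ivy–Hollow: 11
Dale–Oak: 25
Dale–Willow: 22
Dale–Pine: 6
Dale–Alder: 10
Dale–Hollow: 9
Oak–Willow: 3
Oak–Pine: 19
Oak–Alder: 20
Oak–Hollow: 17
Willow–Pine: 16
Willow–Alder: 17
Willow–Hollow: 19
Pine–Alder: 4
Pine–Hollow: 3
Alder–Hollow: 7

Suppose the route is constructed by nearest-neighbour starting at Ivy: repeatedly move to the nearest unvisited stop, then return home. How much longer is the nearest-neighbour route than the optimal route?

The nearest-neighbour route is 1 km longer than optimal.

Ivy: Dale=4, Pine=10, Hollow=11, Alder=14, Oak=23, Willow=26 ⇒ Dale
Dale: Pine=6, Hollow=9, Alder=10, Willow=22, Oak=25 ⇒ Pine
Pine: Hollow=3, Alder=4, Willow=16, Oak=19 ⇒ Hollow
Hollow: Alder=7, Oak=17, Willow=19 ⇒ Alder
Alder: Willow=17, Oak=20 ⇒ Willow
Willow: Oak=3 ⇒ Oak
NN route Ivy → Dale → Pine → Hollow → Alder → Willow → Oak → Ivy costs 63.
Optimal: Ivy → Dale → Pine → Alder → Willow → Oak → Hollow → Ivy costs 62 (by enumerating all 360 distinct tours).
Excess = 63 − 62 = 1.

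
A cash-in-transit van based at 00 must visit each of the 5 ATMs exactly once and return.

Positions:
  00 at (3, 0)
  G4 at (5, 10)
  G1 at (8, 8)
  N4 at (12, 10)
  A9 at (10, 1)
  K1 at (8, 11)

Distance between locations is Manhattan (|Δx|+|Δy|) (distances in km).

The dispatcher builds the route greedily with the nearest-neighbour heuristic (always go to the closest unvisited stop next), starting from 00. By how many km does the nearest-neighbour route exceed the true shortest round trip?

Excess over optimum: 6 km.

00: A9=8, G4=12, G1=13, K1=16, N4=19 ⇒ A9
A9: G1=9, N4=11, K1=12, G4=14 ⇒ G1
G1: K1=3, G4=5, N4=6 ⇒ K1
K1: G4=4, N4=5 ⇒ G4
G4: N4=7 ⇒ N4
NN route 00 → A9 → G1 → K1 → G4 → N4 → 00 costs 50.
Optimal: 00 → G4 → G1 → K1 → N4 → A9 → 00 costs 44 (by enumerating all 60 distinct tours).
Excess = 50 − 44 = 6.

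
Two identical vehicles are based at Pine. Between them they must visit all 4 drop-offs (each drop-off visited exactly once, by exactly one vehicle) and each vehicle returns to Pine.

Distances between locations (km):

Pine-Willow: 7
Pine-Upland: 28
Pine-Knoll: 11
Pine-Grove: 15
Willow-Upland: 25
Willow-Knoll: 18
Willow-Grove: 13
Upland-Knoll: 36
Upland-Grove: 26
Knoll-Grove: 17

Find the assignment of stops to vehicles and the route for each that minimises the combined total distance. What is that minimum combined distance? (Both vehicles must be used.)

Check every non-empty split of the stops between the two vehicles; for each half take its own optimal tour:
  {Willow} + {Upland, Knoll, Grove}: 14 + 82 = 96
  {Upland} + {Willow, Knoll, Grove}: 56 + 48 = 104
  {Willow, Upland} + {Knoll, Grove}: 60 + 43 = 103
  {Knoll} + {Willow, Upland, Grove}: 22 + 73 = 95
  {Willow, Knoll} + {Upland, Grove}: 36 + 69 = 105
  {Upland, Knoll} + {Willow, Grove}: 75 + 35 = 110
  … (7 splits in total)
Best: vehicle 1 Pine → Knoll → Pine = 22; vehicle 2 Pine → Willow → Upland → Grove → Pine = 73; combined 95.

95 km — the smallest possible combined total.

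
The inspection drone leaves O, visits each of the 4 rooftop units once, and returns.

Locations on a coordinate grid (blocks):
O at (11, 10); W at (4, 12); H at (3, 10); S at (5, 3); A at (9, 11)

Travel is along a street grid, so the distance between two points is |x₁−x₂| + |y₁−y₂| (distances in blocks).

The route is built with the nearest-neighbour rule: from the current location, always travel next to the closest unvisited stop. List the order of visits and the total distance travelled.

Nearest-neighbour total = 34 blocks; route O → A → W → H → S → O.

O → [A:3 / H:8 / W:9 / S:13] → A (3)
A → [W:6 / H:7 / S:12] → W (6)
W → [H:3 / S:10] → H (3)
H → [S:9] → S (9)
Return S→O: 13.
Total = 3 + 6 + 3 + 9 + 13 = 34.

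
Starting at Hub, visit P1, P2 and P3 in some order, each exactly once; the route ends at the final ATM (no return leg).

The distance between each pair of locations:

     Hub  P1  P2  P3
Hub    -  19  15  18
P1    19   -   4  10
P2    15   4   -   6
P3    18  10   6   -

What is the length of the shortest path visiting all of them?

Minimum one-way distance = 28.

There are 3! = 6 possible orderings.
Hub→P1→P2→P3: 19+4+6 = 29
Hub→P1→P3→P2: 19+10+6 = 35
Hub→P2→P1→P3: 15+4+10 = 29
Hub→P2→P3→P1: 15+6+10 = 31
Hub→P3→P1→P2: 18+10+4 = 32
Hub→P3→P2→P1: 18+6+4 = 28
The minimum is 28.
One shortest path: Hub → P3 → P2 → P1.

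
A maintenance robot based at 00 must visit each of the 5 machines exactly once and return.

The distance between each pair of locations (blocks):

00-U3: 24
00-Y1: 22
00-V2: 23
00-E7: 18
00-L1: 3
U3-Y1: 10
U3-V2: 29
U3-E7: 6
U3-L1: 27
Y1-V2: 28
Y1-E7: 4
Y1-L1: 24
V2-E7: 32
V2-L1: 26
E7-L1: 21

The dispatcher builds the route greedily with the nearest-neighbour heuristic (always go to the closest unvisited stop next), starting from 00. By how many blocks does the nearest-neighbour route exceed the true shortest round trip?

00: L1=3, E7=18, Y1=22, V2=23, U3=24 ⇒ L1
L1: E7=21, Y1=24, V2=26, U3=27 ⇒ E7
E7: Y1=4, U3=6, V2=32 ⇒ Y1
Y1: U3=10, V2=28 ⇒ U3
U3: V2=29 ⇒ V2
NN route 00 → L1 → E7 → Y1 → U3 → V2 → 00 costs 90.
Optimal: 00 → V2 → U3 → E7 → Y1 → L1 → 00 costs 89 (by enumerating all 60 distinct tours).
Excess = 90 − 89 = 1.

1 blocks longer than the optimal tour.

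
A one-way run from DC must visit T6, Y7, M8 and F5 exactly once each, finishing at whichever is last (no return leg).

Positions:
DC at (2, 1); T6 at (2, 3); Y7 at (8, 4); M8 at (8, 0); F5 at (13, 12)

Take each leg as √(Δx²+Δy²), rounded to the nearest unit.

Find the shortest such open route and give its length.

There are 4! = 24 possible orderings.
DC → T6 → Y7 → M8 → F5: 2+6+4+13 = 25
DC → T6 → Y7 → F5 → M8: 2+6+9+13 = 30
DC → T6 → M8 → Y7 → F5: 2+7+4+9 = 22
DC → T6 → M8 → F5 → Y7: 2+7+13+9 = 31
DC → T6 → F5 → Y7 → M8: 2+14+9+4 = 29
DC → T6 → F5 → M8 → Y7: 2+14+13+4 = 33
DC → Y7 → T6 → M8 → F5: 7+6+7+13 = 33
DC → Y7 → T6 → F5 → M8: 7+6+14+13 = 40
DC → Y7 → M8 → T6 → F5: 7+4+7+14 = 32
DC → Y7 → M8 → F5 → T6: 7+4+13+14 = 38
DC → Y7 → F5 → T6 → M8: 7+9+14+7 = 37
DC → Y7 → F5 → M8 → T6: 7+9+13+7 = 36
DC → M8 → T6 → Y7 → F5: 6+7+6+9 = 28
DC → M8 → T6 → F5 → Y7: 6+7+14+9 = 36
… (10 more)
The minimum is 22.
One shortest path: DC → T6 → M8 → Y7 → F5.

Minimum one-way distance = 22.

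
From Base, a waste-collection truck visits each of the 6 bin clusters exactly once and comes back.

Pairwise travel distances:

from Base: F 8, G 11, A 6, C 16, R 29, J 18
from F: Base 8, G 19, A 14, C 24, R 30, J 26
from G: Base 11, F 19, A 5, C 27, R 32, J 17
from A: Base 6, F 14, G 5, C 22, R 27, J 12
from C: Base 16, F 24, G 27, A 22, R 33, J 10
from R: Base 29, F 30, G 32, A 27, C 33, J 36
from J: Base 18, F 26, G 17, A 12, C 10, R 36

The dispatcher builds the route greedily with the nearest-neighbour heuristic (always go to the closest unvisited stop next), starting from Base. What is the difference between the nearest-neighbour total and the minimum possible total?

Base: A=6, F=8, G=11, C=16, J=18, R=29 ⇒ A
A: G=5, J=12, F=14, C=22, R=27 ⇒ G
G: J=17, F=19, C=27, R=32 ⇒ J
J: C=10, F=26, R=36 ⇒ C
C: F=24, R=33 ⇒ F
F: R=30 ⇒ R
NN route Base → A → G → J → C → F → R → Base costs 121.
Optimal: Base → F → R → C → J → G → A → Base costs 109 (by enumerating all 360 distinct tours).
Excess = 121 − 109 = 12.

The nearest-neighbour route is 12 longer than optimal.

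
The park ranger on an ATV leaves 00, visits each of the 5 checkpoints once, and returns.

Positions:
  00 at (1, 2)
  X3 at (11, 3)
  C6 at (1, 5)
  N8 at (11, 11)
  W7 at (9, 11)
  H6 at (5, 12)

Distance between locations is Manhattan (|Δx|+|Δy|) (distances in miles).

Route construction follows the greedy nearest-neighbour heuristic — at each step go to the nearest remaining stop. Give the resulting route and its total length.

Nearest-neighbour total = 40 miles; route 00 → C6 → H6 → W7 → N8 → X3 → 00.

At 00 the remaining stops are C6 3, X3 11, H6 14, W7 17, N8 19; go to C6.
At C6 the remaining stops are H6 11, X3 12, W7 14, N8 16; go to H6.
At H6 the remaining stops are W7 5, N8 7, X3 15; go to W7.
At W7 the remaining stops are N8 2, X3 10; go to N8.
At N8 the remaining stops are X3 8; go to X3.
Return X3→00: 11.
Total = 3 + 11 + 5 + 2 + 8 + 11 = 40.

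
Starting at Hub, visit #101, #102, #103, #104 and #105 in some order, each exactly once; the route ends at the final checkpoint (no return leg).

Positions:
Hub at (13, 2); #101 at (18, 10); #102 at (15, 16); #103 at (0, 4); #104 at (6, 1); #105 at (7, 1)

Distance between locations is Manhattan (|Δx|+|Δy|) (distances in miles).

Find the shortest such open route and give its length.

Minimum one-way distance = 50 miles.

There are 5! = 120 possible orderings.
Hub - #101 - #102 - #103 - #104 - #105: 13+9+27+9+1 = 59
Hub - #101 - #102 - #103 - #105 - #104: 13+9+27+10+1 = 60
Hub - #101 - #102 - #104 - #103 - #105: 13+9+24+9+10 = 65
Hub - #101 - #102 - #104 - #105 - #103: 13+9+24+1+10 = 57
Hub - #101 - #102 - #105 - #103 - #104: 13+9+23+10+9 = 64
Hub - #101 - #102 - #105 - #104 - #103: 13+9+23+1+9 = 55
Hub - #101 - #103 - #102 - #104 - #105: 13+24+27+24+1 = 89
Hub - #101 - #103 - #102 - #105 - #104: 13+24+27+23+1 = 88
Hub - #101 - #103 - #104 - #102 - #105: 13+24+9+24+23 = 93
Hub - #101 - #103 - #104 - #105 - #102: 13+24+9+1+23 = 70
Hub - #101 - #103 - #105 - #102 - #104: 13+24+10+23+24 = 94
Hub - #101 - #103 - #105 - #104 - #102: 13+24+10+1+24 = 72
Hub - #101 - #104 - #102 - #103 - #105: 13+21+24+27+10 = 95
Hub - #101 - #104 - #102 - #105 - #103: 13+21+24+23+10 = 91
… (106 more)
Hub - #105 - #104 - #103 - #101 - #102: 7+1+9+24+9 = 50  ← best
The minimum is 50.
One shortest path: Hub → #105 → #104 → #103 → #101 → #102.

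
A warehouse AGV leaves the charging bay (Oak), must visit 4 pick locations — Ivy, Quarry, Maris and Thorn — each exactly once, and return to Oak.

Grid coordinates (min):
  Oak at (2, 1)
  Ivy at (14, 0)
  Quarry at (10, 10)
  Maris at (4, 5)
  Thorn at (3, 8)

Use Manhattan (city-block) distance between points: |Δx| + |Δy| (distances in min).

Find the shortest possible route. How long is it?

46 min — the shortest possible round trip.

There are 12 distinct closed tours to check (reversals are equivalent).
Oak→Ivy→Quarry→Maris→Thorn→Oak: 13+14+11+4+8 = 50
Oak→Ivy→Quarry→Thorn→Maris→Oak: 13+14+9+4+6 = 46
Oak→Ivy→Maris→Quarry→Thorn→Oak: 13+15+11+9+8 = 56
Oak→Ivy→Maris→Thorn→Quarry→Oak: 13+15+4+9+17 = 58
Oak→Ivy→Thorn→Quarry→Maris→Oak: 13+19+9+11+6 = 58
Oak→Ivy→Thorn→Maris→Quarry→Oak: 13+19+4+11+17 = 64
Oak→Quarry→Ivy→Maris→Thorn→Oak: 17+14+15+4+8 = 58
Oak→Quarry→Ivy→Thorn→Maris→Oak: 17+14+19+4+6 = 60
Oak→Quarry→Maris→Ivy→Thorn→Oak: 17+11+15+19+8 = 70
Oak→Quarry→Thorn→Ivy→Maris→Oak: 17+9+19+15+6 = 66
Oak→Maris→Ivy→Quarry→Thorn→Oak: 6+15+14+9+8 = 52
Oak→Maris→Quarry→Ivy→Thorn→Oak: 6+11+14+19+8 = 58
The minimum is 46.
One optimal route: Oak → Ivy → Quarry → Thorn → Maris → Oak (or its reverse).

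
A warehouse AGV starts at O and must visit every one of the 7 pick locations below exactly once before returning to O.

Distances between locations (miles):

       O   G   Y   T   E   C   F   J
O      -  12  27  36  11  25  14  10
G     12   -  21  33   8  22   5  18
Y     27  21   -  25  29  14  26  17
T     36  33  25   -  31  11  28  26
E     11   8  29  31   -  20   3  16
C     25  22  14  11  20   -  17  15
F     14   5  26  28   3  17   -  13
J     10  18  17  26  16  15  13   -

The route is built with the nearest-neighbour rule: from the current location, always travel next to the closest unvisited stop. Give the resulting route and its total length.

Nearest-neighbour total = 116 miles; route O → J → F → E → G → Y → C → T → O.

O → [J:10 / E:11 / G:12 / F:14 / C:25 / Y:27 / T:36] → J (10)
J → [F:13 / C:15 / E:16 / Y:17 / G:18 / T:26] → F (13)
F → [E:3 / G:5 / C:17 / Y:26 / T:28] → E (3)
E → [G:8 / C:20 / Y:29 / T:31] → G (8)
G → [Y:21 / C:22 / T:33] → Y (21)
Y → [C:14 / T:25] → C (14)
C → [T:11] → T (11)
Return T→O: 36.
Total = 10 + 13 + 3 + 8 + 21 + 14 + 11 + 36 = 116.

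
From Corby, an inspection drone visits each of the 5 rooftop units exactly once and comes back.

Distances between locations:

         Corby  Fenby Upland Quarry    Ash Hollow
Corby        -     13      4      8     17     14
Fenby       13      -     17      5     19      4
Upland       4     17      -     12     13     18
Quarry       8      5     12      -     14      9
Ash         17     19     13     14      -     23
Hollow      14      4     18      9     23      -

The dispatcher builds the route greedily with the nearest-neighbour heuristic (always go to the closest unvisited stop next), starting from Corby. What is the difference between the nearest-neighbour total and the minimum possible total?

11 longer than the optimal tour.

From Corby: Upland=4, Quarry=8, Fenby=13, Hollow=14, Ash=17 → choose Upland (4).
From Upland: Quarry=12, Ash=13, Fenby=17, Hollow=18 → choose Quarry (12).
From Quarry: Fenby=5, Hollow=9, Ash=14 → choose Fenby (5).
From Fenby: Hollow=4, Ash=19 → choose Hollow (4).
From Hollow: Ash=23 → choose Ash (23).
NN route Corby → Upland → Quarry → Fenby → Hollow → Ash → Corby costs 65.
Optimal: Corby → Upland → Ash → Quarry → Fenby → Hollow → Corby costs 54 (by enumerating all 60 distinct tours).
Excess = 65 − 54 = 11.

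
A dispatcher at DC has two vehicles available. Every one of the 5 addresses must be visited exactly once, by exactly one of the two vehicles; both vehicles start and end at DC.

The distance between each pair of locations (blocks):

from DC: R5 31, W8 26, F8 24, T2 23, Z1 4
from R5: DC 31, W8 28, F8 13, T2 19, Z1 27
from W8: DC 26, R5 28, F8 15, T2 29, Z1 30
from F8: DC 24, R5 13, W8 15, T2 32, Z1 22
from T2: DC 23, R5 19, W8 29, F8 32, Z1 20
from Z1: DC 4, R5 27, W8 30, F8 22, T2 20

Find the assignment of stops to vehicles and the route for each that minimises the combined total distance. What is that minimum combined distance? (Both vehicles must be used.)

Check every non-empty split of the stops between the two vehicles; for each half take its own optimal tour:
  {R5} + {W8, F8, T2, Z1}: 62 + 92 = 154
  {W8} + {R5, F8, T2, Z1}: 52 + 80 = 132
  {R5, W8} + {F8, T2, Z1}: 85 + 80 = 165
  {F8} + {R5, W8, T2, Z1}: 48 + 97 = 145
  {R5, F8} + {W8, T2, Z1}: 68 + 79 = 147
  {W8, F8} + {R5, T2, Z1}: 65 + 73 = 138
  … (15 splits in total)
  {R5, W8, F8, T2} + {Z1}: 96 + 8 = 104  ← best
Best: vehicle 1 DC → W8 → F8 → R5 → T2 → DC = 96; vehicle 2 DC → Z1 → DC = 8; combined 104.

Minimum combined distance: 104 blocks.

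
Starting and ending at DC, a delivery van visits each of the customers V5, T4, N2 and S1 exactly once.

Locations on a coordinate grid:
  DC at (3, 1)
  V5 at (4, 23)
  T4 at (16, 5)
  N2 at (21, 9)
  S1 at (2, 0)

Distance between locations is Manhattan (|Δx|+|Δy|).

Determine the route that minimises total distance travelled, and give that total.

84 — the shortest possible round trip.

There are 12 distinct closed tours to check (reversals are equivalent).
DC→V5→T4→N2→S1→DC: 23+30+9+28+2 = 92
DC→V5→T4→S1→N2→DC: 23+30+19+28+26 = 126
DC→V5→N2→T4→S1→DC: 23+31+9+19+2 = 84
DC→V5→N2→S1→T4→DC: 23+31+28+19+17 = 118
DC→V5→S1→T4→N2→DC: 23+25+19+9+26 = 102
DC→V5→S1→N2→T4→DC: 23+25+28+9+17 = 102
DC→T4→V5→N2→S1→DC: 17+30+31+28+2 = 108
DC→T4→V5→S1→N2→DC: 17+30+25+28+26 = 126
DC→T4→N2→V5→S1→DC: 17+9+31+25+2 = 84
DC→T4→S1→V5→N2→DC: 17+19+25+31+26 = 118
DC→N2→V5→T4→S1→DC: 26+31+30+19+2 = 108
DC→N2→T4→V5→S1→DC: 26+9+30+25+2 = 92
The minimum is 84.
One optimal route: DC → V5 → N2 → T4 → S1 → DC (or its reverse).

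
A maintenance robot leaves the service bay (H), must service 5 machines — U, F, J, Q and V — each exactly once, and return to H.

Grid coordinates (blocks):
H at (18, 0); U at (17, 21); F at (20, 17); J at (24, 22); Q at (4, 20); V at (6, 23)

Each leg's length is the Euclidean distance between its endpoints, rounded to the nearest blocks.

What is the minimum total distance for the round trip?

There are 60 distinct closed tours to check (reversals are equivalent).
H→U→F→J→Q→V→H: 21+5+6+20+4+26 = 82
H→U→F→J→V→Q→H: 21+5+6+18+4+24 = 78
H→U→F→Q→J→V→H: 21+5+16+20+18+26 = 106
H→U→F→Q→V→J→H: 21+5+16+4+18+23 = 87
H→U→F→V→J→Q→H: 21+5+15+18+20+24 = 103
H→U→F→V→Q→J→H: 21+5+15+4+20+23 = 88
H→U→J→F→Q→V→H: 21+7+6+16+4+26 = 80
H→U→J→F→V→Q→H: 21+7+6+15+4+24 = 77
H→U→J→Q→F→V→H: 21+7+20+16+15+26 = 105
H→U→J→Q→V→F→H: 21+7+20+4+15+17 = 84
H→U→J→V→F→Q→H: 21+7+18+15+16+24 = 101
H→U→J→V→Q→F→H: 21+7+18+4+16+17 = 83
H→U→Q→F→J→V→H: 21+13+16+6+18+26 = 100
H→U→Q→F→V→J→H: 21+13+16+15+18+23 = 106
… (46 more)
H→F→J→U→V→Q→H: 17+6+7+11+4+24 = 69  ← best
The minimum is 69.
One optimal route: H → F → J → U → V → Q → H (or its reverse).

Shortest round trip = 69 blocks.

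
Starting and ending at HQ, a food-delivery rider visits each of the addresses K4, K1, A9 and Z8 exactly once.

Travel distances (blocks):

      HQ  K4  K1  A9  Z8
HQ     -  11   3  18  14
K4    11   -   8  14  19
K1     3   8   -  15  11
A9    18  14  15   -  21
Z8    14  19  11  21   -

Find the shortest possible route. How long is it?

HQ - K4 - K1 - A9 - Z8 - HQ: 11+8+15+21+14 = 69
HQ - K4 - K1 - Z8 - A9 - HQ: 11+8+11+21+18 = 69
HQ - K4 - A9 - K1 - Z8 - HQ: 11+14+15+11+14 = 65
HQ - K4 - A9 - Z8 - K1 - HQ: 11+14+21+11+3 = 60
HQ - K4 - Z8 - K1 - A9 - HQ: 11+19+11+15+18 = 74
HQ - K4 - Z8 - A9 - K1 - HQ: 11+19+21+15+3 = 69
HQ - K1 - K4 - A9 - Z8 - HQ: 3+8+14+21+14 = 60
HQ - K1 - K4 - Z8 - A9 - HQ: 3+8+19+21+18 = 69
HQ - K1 - A9 - K4 - Z8 - HQ: 3+15+14+19+14 = 65
HQ - K1 - Z8 - K4 - A9 - HQ: 3+11+19+14+18 = 65
HQ - A9 - K4 - K1 - Z8 - HQ: 18+14+8+11+14 = 65
HQ - A9 - K1 - K4 - Z8 - HQ: 18+15+8+19+14 = 74
The minimum is 60.
One optimal route: HQ → K4 → A9 → Z8 → K1 → HQ (or its reverse).

60 blocks — the shortest possible round trip.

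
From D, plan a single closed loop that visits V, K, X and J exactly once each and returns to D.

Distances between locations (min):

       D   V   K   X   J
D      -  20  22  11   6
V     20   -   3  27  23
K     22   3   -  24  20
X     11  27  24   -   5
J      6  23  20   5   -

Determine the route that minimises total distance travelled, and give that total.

Minimum total distance: 58 min.

With 4 stops there are 4!/2 = 12 distinct round trips (a route and its reverse cost the same).
D - V - K - X - J - D: 20+3+24+5+6 = 58
D - V - K - J - X - D: 20+3+20+5+11 = 59
D - V - X - K - J - D: 20+27+24+20+6 = 97
D - V - X - J - K - D: 20+27+5+20+22 = 94
D - V - J - K - X - D: 20+23+20+24+11 = 98
D - V - J - X - K - D: 20+23+5+24+22 = 94
D - K - V - X - J - D: 22+3+27+5+6 = 63
D - K - V - J - X - D: 22+3+23+5+11 = 64
D - K - X - V - J - D: 22+24+27+23+6 = 102
D - K - J - V - X - D: 22+20+23+27+11 = 103
D - X - V - K - J - D: 11+27+3+20+6 = 67
D - X - K - V - J - D: 11+24+3+23+6 = 67
The minimum is 58.
One optimal route: D → V → K → X → J → D (or its reverse).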